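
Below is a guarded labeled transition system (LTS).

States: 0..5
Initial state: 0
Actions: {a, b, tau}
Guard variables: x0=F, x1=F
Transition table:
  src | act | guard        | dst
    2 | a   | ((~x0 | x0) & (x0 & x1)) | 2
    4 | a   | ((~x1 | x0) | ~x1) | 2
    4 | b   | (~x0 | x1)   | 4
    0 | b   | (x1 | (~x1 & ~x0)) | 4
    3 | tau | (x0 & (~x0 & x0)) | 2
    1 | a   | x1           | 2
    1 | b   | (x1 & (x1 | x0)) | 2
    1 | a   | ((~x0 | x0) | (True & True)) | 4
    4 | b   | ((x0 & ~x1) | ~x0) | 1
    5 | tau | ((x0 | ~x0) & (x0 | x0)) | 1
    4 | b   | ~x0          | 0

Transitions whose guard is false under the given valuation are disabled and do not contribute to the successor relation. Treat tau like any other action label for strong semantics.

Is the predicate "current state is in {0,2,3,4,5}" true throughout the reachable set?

Safe = {0,2,3,4,5}
Reachable = {0,1,2,4}
  0: ok
  1: VIOLATES
  2: ok
  4: ok
witness against invariant: b·b → 1

Answer: INVARIANT VIOLATED at state 1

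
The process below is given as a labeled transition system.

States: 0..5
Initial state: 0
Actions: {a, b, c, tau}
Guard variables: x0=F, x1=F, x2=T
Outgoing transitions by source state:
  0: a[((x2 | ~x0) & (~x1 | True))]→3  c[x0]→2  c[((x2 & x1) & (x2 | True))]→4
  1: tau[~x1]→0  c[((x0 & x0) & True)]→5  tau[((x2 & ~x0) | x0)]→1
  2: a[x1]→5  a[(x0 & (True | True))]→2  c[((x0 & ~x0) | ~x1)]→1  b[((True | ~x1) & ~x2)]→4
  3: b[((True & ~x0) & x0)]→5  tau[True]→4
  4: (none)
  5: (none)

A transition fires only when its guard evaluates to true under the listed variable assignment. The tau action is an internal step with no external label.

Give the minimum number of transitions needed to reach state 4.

Answer: 2

Trace:
Breadth-first toward 4:
  L0 = {0}
  L1 = {3}
  L2 = {4}
4 enters at depth 2; path a·tau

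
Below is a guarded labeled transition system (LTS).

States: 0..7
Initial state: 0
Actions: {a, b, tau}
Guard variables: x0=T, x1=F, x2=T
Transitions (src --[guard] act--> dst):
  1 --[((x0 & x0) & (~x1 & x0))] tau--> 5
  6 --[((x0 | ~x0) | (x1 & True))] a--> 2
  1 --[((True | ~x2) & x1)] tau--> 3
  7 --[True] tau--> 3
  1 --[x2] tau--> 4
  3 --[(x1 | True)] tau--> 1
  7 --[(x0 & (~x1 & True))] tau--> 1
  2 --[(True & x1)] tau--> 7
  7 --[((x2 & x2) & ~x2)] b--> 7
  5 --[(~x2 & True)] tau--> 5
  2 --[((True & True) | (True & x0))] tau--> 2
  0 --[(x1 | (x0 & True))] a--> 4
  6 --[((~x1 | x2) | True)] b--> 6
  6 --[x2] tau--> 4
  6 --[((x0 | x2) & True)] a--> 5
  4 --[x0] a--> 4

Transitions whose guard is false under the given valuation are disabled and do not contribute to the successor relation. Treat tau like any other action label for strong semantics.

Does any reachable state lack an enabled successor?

Answer: DEADLOCK-FREE

Analysis:
R = {0,4}
  0: a→4  [deg 1]
  4: a→4  [deg 1]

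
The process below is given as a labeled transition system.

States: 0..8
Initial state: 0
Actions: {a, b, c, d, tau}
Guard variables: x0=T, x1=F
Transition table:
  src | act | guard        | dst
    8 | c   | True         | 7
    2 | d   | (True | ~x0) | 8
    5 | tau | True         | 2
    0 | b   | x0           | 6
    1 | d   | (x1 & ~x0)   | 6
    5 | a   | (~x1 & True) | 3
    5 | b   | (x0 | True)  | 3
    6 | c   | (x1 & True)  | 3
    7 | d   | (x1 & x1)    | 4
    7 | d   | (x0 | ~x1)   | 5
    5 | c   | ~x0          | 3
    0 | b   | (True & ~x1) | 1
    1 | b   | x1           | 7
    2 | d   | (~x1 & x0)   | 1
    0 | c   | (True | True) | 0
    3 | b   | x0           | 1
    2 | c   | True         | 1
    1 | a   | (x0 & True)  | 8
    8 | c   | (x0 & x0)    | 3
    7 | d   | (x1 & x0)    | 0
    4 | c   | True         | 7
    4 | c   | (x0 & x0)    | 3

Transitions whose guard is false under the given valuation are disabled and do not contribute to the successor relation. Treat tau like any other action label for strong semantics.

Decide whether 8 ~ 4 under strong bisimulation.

Answer: BISIMILAR

Working:
Compute ~ classes (split until stable):
  π0 = {{0,1,2,3,4,5,6,7,8}}
  π1 = {{0},{1},{2},{3},{4,8},{5},{6},{7}}
Fixed point at round 2; 8 class(es).
8∈{4,8}, 4∈{4,8}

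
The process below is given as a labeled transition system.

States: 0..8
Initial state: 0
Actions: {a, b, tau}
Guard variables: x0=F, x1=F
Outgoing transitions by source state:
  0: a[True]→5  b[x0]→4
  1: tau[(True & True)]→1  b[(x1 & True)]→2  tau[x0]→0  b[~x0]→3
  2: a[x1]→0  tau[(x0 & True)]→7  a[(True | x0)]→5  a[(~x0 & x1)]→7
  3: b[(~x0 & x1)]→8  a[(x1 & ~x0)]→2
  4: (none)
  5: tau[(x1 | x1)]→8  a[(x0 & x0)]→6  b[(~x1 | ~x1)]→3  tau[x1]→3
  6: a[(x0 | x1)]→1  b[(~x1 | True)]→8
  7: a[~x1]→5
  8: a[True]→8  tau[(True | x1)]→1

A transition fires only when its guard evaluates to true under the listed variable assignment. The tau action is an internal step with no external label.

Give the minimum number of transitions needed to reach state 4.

Answer: UNREACHABLE

Working:
Layered search for 4:
  L0 = {0}
  L1 = {5}
  L2 = {3}
4 never appears.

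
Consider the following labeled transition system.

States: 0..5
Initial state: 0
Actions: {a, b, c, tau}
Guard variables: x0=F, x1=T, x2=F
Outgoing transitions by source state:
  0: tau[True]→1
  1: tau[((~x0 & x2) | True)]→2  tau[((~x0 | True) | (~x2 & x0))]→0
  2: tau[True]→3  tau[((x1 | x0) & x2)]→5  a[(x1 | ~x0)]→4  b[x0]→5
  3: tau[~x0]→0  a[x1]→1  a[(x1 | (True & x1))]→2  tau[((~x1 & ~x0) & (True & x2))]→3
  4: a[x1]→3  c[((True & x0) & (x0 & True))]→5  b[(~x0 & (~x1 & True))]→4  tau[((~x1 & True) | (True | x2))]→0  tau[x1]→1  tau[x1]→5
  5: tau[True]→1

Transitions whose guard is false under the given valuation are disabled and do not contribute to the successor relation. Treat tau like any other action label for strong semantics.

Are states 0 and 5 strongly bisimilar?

Answer: BISIMILAR

Working:
Bisimulation quotient by refinement:
  P[0] = {{0,1,2,3,4,5}}
  P[1] = {{0,1,5},{2,3,4}}
  P[2] = {{0,5},{1},{2},{3},{4}}
stable after 3 split(s): 5 block(s)
class of 0: {0,5}; class of 5: {0,5}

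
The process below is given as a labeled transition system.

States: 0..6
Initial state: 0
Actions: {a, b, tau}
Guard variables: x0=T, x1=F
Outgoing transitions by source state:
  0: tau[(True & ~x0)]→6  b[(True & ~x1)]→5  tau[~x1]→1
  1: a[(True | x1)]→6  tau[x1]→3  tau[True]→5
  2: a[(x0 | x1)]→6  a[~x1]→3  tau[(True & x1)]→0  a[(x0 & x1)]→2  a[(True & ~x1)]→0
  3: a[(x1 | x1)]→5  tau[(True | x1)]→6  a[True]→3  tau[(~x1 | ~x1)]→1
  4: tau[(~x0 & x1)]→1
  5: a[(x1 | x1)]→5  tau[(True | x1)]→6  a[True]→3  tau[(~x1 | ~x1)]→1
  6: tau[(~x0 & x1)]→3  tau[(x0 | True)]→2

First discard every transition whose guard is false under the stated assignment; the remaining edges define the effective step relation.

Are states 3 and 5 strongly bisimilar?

Answer: BISIMILAR

Working:
Bisimulation quotient by refinement:
  round 0: {{0,1,2,3,4,5,6}}
  round 1: {{0},{1,3,5},{2},{4},{6}}
  round 2: {{0},{1},{2},{3,5},{4},{6}}
6 equivalence class(es) (converged in 3)
class of 3: {3,5}; class of 5: {3,5}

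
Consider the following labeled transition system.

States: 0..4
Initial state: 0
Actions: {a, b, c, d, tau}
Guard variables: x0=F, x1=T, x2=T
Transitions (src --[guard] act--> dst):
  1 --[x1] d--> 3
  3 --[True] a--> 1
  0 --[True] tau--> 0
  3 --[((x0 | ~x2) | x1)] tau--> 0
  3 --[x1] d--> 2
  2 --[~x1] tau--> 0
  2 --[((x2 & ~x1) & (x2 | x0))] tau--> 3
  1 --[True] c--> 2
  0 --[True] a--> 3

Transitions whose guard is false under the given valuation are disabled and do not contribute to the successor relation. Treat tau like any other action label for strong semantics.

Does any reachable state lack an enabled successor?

Answer: DEADLOCK at state 2

Trace:
Reach set: {0,1,2,3}
  0: a→3  tau→0  [2 out]
  1: c→2  d→3  [2 out]
  2: ∅  [no exit]
  3: a→1  d→2  tau→0  [3 out]
Path to 2: a·d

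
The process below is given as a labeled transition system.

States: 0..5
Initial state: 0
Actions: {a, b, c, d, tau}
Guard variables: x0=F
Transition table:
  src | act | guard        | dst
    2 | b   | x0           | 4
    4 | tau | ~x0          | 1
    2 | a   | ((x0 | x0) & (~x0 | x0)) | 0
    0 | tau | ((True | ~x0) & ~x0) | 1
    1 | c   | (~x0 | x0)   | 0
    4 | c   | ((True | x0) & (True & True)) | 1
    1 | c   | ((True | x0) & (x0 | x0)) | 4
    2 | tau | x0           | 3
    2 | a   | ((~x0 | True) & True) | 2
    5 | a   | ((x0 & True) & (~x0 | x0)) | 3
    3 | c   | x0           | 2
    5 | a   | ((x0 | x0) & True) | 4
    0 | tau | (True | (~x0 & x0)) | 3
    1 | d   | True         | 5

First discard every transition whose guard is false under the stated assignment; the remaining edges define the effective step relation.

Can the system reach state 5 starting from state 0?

Answer: REACHABLE

Trace:
After dropping false guards: 7 live edges.
depth 0: {0}
depth 1: {1,3}  now seen {0,1,3}
depth 2: {5}  now seen {0,1,3,5}
R = {0,1,3,5}
witness 5: tau·d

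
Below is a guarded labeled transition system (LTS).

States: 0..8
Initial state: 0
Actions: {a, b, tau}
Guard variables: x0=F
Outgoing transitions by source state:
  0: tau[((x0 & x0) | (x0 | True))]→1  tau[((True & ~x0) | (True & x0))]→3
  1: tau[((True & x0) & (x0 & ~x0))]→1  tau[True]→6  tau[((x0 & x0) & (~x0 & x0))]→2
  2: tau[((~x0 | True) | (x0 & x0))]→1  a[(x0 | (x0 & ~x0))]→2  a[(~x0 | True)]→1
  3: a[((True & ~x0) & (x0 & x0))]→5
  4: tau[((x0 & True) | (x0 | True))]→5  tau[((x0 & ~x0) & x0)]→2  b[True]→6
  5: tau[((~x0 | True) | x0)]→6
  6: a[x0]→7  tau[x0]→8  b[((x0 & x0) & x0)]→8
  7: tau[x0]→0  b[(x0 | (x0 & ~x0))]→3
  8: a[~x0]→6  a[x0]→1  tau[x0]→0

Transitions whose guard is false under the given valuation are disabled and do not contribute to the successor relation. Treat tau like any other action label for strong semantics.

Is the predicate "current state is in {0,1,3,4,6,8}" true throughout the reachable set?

Answer: INVARIANT HOLDS

Analysis:
Inv-set: {0,1,3,4,6,8}
R = {0,1,3,6}
  0: safe
  1: safe
  3: safe
  6: safe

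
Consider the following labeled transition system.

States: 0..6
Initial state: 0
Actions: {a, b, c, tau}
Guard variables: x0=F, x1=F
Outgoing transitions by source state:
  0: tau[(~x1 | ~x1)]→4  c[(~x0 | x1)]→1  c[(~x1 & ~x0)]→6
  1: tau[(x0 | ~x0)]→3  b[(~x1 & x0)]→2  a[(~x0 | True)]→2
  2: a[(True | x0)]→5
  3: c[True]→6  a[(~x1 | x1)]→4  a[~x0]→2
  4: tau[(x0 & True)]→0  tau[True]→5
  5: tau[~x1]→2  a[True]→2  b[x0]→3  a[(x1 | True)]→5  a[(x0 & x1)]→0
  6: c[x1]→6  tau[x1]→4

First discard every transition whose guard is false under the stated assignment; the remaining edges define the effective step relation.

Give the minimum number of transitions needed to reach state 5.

Breadth-first toward 5:
  Layer 0: {0}
  Layer 1: {1,4,6}
  Layer 2: {2,3,5}
5 enters at depth 2; path tau·tau

Answer: 2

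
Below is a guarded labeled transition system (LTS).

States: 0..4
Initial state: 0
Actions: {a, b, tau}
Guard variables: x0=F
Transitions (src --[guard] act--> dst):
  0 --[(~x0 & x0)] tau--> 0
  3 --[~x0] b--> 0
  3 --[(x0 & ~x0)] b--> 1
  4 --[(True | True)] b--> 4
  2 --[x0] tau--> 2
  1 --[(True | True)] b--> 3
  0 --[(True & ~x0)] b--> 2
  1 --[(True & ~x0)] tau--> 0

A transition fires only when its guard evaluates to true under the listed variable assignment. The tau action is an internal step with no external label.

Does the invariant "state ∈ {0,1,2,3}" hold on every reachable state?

Inv-set: {0,1,2,3}
R = {0,2}
  0: ok
  2: ok

Answer: INVARIANT HOLDS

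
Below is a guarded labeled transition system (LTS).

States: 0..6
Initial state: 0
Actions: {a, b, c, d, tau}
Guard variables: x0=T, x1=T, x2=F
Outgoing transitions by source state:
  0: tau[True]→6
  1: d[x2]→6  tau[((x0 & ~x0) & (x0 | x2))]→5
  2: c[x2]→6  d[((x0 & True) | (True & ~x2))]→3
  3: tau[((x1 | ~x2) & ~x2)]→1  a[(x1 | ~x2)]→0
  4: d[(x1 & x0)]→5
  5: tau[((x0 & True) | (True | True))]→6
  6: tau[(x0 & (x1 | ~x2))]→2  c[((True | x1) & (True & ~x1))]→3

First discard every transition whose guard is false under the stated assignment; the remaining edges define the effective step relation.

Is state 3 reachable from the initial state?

Answer: REACHABLE

Trace:
7 transition(s) survive guard evaluation.
depth 0: {0}
depth 1: {6}  total {0,6}
depth 2: {2}  total {0,2,6}
depth 3: {3}  total {0,2,3,6}
depth 4: {1}  total {0,1,2,3,6}
Reach set: {0,1,2,3,6}
trace reaching 3: tau·tau·d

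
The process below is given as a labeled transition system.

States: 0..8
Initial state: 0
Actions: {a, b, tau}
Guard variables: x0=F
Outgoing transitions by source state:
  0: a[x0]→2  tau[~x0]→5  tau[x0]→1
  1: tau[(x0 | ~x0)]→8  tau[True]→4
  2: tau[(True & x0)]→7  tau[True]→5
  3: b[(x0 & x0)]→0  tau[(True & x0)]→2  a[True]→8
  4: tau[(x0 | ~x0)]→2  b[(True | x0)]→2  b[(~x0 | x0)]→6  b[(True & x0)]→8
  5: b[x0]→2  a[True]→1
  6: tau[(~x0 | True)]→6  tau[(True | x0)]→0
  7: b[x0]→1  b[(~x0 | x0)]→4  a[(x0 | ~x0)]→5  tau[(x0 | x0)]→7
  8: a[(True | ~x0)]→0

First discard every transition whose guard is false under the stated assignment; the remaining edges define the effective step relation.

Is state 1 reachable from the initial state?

Guard filter leaves 14 enabled edge(s).
L0 = {0}
L1 = {5}  cumulative {0,5}
L2 = {1}  cumulative {0,1,5}
L3 = {4,8}  cumulative {0,1,4,5,8}
L4 = {2,6}  cumulative {0,1,2,4,5,6,8}
Reachable = {0,1,2,4,5,6,8}
trace reaching 1: tau·a

Answer: REACHABLE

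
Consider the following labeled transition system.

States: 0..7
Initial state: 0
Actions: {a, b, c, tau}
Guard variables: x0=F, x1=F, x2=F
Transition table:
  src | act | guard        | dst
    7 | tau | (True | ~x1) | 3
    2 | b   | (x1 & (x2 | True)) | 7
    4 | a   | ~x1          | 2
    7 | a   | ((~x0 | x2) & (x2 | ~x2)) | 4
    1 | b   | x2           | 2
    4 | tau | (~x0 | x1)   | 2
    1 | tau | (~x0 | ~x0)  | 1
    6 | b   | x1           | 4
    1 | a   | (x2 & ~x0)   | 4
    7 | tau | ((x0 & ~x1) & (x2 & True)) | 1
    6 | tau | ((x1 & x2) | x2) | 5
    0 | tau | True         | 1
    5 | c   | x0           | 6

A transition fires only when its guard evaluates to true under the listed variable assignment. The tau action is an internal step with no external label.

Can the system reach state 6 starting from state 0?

Answer: UNREACHABLE

Working:
Guard filter leaves 6 enabled edge(s).
L0 = {0}
L1 = {1}  total {0,1}
R = {0,1}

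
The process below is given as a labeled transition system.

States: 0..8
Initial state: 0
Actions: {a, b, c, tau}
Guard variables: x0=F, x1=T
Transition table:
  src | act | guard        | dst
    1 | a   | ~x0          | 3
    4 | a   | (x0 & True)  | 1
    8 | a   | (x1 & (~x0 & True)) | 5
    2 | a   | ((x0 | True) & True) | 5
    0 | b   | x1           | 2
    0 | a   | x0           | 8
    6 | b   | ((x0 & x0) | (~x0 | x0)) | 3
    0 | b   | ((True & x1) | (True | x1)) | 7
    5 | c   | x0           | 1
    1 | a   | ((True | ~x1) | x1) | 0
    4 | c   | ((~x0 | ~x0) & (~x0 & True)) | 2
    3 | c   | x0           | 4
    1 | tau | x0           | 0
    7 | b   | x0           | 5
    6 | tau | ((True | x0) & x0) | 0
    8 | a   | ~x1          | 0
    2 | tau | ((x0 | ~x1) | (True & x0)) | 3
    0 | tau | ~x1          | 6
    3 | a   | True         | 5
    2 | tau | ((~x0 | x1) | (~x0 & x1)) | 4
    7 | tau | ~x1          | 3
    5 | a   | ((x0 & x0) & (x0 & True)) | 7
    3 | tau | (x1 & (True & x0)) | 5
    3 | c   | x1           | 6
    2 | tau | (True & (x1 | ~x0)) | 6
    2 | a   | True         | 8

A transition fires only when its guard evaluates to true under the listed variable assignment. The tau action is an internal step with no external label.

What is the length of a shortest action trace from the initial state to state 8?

Breadth-first toward 8:
  Layer 0: {0}
  Layer 1: {2,7}
  Layer 2: {4,5,6,8}
first hit 8 at d=2 via b·a

Answer: 2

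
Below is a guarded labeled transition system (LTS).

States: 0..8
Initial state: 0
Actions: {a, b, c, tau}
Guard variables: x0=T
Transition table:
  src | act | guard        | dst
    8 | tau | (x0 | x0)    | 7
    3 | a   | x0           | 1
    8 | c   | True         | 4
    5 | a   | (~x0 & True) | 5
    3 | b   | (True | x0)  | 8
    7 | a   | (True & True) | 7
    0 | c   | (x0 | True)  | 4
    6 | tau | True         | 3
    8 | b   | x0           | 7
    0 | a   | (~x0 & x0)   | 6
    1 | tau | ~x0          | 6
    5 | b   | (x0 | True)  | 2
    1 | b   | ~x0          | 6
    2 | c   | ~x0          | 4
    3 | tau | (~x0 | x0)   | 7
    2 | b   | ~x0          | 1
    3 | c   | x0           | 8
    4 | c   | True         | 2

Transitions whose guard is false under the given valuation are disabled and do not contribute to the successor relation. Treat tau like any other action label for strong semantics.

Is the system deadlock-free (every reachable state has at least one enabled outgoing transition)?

Answer: DEADLOCK at state 2

Working:
Reachable = {0,2,4}
  0: c→4  [deg 1]
  2: ∅  [STUCK]
  4: c→2  [deg 1]
trace reaching 2: c·c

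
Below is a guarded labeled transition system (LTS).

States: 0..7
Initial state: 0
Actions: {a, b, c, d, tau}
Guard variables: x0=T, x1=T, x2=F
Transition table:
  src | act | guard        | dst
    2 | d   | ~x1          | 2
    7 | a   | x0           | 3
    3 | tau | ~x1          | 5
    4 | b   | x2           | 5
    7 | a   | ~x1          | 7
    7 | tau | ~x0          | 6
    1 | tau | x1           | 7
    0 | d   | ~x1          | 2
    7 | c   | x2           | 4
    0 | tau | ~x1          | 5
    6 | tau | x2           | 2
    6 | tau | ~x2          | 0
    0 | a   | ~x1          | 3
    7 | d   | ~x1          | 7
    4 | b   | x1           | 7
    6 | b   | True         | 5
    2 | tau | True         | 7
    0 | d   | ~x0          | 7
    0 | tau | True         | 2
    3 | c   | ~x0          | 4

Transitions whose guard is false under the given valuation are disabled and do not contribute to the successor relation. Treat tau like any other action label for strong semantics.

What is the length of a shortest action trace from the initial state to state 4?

Layered search for 4:
  depth 0: {0}
  depth 1: {2}
  depth 2: {7}
  depth 3: {3}
4 never appears.

Answer: UNREACHABLE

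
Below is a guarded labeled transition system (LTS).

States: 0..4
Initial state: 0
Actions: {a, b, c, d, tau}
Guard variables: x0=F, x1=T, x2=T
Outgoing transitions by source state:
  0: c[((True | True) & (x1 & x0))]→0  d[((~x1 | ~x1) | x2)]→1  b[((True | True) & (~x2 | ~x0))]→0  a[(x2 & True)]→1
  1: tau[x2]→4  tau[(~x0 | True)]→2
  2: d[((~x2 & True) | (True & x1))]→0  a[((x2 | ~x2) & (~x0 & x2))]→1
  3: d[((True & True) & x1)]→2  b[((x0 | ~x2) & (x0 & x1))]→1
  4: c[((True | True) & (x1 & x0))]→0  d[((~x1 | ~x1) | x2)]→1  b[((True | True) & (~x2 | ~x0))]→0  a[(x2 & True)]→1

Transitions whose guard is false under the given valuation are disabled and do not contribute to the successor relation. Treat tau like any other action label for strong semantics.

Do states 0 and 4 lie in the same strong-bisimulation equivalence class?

Bisimulation quotient by refinement:
  π0 = {{0,1,2,3,4}}
  π1 = {{0,4},{1},{2},{3}}
Fixed point at round 2; 4 class(es).
[0]={0,4}  [4]={0,4}

Answer: BISIMILAR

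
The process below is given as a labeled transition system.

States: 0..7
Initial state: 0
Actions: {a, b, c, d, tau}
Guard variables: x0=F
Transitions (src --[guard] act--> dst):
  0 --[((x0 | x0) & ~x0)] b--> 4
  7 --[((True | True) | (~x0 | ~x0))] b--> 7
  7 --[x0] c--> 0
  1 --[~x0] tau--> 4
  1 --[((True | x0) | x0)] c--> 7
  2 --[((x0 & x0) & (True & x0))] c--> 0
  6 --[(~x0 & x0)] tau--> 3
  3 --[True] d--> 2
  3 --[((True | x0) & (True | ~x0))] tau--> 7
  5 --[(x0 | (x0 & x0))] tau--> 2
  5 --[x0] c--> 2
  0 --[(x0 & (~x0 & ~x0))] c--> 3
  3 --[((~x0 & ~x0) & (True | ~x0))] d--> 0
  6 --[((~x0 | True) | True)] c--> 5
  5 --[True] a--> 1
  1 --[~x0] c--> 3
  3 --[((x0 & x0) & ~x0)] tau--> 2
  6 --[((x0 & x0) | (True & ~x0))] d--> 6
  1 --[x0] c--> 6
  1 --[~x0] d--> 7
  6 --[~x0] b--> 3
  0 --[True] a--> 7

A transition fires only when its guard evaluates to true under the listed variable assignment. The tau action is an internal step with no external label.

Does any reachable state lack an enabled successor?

R = {0,7}
  0: a→7  [1 exit(s)]
  7: b→7  [1 exit(s)]

Answer: DEADLOCK-FREE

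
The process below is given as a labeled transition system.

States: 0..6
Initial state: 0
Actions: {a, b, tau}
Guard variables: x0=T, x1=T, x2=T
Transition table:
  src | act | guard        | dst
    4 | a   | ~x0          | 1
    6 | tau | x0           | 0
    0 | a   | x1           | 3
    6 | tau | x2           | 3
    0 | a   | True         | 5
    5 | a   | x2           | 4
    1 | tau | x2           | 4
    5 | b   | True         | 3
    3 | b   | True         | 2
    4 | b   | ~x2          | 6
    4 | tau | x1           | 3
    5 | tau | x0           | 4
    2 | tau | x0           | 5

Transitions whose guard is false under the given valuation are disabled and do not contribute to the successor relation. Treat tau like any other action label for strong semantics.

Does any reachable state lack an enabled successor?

Answer: DEADLOCK-FREE

Working:
Reachable = {0,2,3,4,5}
  0: a→3  a→5  [2 exit(s)]
  2: tau→5  [1 exit(s)]
  3: b→2  [1 exit(s)]
  4: tau→3  [1 exit(s)]
  5: a→4  b→3  tau→4  [3 exit(s)]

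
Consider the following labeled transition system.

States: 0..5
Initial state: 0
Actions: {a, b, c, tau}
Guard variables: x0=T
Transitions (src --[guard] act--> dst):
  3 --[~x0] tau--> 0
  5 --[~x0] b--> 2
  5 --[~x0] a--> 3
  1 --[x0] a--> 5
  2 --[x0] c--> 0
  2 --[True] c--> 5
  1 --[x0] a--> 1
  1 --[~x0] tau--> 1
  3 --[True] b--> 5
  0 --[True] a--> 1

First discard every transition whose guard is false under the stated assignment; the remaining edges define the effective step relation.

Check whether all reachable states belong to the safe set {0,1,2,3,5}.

Inv-set: {0,1,2,3,5}
Reach set: {0,1,5}
  0: safe
  1: safe
  5: safe

Answer: INVARIANT HOLDS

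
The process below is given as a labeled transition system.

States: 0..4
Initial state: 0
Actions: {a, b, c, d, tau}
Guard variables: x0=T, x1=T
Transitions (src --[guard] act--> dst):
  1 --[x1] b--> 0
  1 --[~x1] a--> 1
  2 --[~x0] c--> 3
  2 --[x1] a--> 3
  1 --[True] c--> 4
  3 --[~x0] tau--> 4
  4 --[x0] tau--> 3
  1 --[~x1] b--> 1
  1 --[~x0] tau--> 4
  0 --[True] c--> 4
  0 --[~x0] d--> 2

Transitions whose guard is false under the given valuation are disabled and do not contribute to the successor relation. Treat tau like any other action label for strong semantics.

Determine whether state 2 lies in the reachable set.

5 transition(s) survive guard evaluation.
L0 = {0}
L1 = {4}  total {0,4}
L2 = {3}  total {0,3,4}
Reachable = {0,3,4}

Answer: UNREACHABLE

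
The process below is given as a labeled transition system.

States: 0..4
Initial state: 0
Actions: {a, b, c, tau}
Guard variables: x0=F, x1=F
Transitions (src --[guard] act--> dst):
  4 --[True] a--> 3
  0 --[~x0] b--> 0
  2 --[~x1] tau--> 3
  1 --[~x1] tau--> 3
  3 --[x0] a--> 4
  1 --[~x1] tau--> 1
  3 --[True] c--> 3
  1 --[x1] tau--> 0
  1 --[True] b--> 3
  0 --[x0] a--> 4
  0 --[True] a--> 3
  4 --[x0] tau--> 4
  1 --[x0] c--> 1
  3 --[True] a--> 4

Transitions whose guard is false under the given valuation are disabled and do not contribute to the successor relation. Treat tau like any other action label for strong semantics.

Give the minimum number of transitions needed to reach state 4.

Answer: 2

Analysis:
Layered search for 4:
  depth 0: {0}
  depth 1: {3}
  depth 2: {4}
depth(4)=2, e.g. a·a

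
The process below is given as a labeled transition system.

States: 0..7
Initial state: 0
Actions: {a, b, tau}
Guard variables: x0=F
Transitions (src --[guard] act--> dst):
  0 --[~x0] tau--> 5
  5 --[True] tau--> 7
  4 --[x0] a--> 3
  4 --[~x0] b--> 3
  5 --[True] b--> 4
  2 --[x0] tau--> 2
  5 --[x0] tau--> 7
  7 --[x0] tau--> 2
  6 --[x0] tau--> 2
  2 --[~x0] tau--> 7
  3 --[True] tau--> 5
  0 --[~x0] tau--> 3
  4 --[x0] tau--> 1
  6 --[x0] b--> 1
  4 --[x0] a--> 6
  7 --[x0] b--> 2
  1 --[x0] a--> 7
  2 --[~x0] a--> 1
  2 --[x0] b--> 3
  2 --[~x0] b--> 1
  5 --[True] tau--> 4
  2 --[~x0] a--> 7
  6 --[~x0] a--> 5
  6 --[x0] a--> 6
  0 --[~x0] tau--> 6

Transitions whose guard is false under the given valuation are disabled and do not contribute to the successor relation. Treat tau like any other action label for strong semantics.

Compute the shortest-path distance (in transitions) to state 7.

Layered search for 7:
  L0 = {0}
  L1 = {3,5,6}
  L2 = {4,7}
first hit 7 at d=2 via tau·tau

Answer: 2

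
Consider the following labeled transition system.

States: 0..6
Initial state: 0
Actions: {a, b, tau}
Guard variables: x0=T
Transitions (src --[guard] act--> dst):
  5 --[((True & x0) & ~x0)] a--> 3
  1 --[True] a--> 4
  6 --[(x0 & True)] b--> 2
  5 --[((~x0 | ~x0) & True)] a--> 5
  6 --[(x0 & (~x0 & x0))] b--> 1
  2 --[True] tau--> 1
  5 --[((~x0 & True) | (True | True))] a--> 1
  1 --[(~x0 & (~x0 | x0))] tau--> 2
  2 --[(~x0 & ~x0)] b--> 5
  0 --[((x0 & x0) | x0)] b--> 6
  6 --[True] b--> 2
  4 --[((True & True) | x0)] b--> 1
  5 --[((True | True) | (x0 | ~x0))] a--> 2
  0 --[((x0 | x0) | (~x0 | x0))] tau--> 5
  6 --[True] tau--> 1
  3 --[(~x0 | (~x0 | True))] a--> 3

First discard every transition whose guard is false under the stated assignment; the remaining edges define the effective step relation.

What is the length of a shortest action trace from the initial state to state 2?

Layered search for 2:
  Layer 0: {0}
  Layer 1: {5,6}
  Layer 2: {1,2}
first hit 2 at d=2 via b·b

Answer: 2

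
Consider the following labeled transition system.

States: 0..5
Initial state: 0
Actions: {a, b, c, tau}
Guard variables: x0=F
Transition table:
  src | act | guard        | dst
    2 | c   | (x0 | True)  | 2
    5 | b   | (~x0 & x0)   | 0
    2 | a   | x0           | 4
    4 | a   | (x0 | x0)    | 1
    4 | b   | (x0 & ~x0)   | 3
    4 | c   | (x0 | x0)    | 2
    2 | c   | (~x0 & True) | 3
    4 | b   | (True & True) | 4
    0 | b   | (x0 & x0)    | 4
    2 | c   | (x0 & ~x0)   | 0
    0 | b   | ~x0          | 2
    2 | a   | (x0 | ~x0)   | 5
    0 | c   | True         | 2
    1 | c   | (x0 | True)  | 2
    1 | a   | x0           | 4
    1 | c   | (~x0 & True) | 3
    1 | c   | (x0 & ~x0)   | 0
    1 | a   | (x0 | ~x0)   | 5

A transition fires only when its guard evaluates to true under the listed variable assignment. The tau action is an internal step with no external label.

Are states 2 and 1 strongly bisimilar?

Refine partition for ~:
  π0 = {{0,1,2,3,4,5}}
  π1 = {{0},{1,2},{3,5},{4}}
stable after 2 split(s): 4 block(s)
class of 2: {1,2}; class of 1: {1,2}

Answer: BISIMILAR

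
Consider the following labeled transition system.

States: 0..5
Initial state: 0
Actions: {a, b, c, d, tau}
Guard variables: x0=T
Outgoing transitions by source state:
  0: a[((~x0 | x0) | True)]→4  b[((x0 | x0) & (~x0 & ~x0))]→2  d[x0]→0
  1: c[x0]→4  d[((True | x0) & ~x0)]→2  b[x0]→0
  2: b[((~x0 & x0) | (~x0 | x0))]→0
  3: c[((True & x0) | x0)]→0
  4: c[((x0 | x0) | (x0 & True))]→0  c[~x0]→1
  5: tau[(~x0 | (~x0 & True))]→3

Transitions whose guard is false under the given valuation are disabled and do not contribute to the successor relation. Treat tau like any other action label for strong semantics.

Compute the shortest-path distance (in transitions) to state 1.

Breadth-first toward 1:
  Layer 0: {0}
  Layer 1: {4}
1 never appears.

Answer: UNREACHABLE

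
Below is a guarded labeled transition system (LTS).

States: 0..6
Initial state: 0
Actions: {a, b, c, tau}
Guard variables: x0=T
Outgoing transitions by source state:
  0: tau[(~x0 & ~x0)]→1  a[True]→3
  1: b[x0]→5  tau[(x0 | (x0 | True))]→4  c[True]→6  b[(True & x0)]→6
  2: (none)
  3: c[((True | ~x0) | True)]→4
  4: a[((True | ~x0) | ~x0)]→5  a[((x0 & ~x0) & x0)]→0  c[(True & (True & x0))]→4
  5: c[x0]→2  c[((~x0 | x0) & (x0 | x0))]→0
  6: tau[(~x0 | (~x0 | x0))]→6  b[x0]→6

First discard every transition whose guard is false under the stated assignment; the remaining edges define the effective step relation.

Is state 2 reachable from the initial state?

After dropping false guards: 12 live edges.
Layer 0: {0}
Layer 1: {3}  total {0,3}
Layer 2: {4}  total {0,3,4}
Layer 3: {5}  total {0,3,4,5}
Layer 4: {2}  total {0,2,3,4,5}
R = {0,2,3,4,5}
witness 2: a·c·a·c

Answer: REACHABLE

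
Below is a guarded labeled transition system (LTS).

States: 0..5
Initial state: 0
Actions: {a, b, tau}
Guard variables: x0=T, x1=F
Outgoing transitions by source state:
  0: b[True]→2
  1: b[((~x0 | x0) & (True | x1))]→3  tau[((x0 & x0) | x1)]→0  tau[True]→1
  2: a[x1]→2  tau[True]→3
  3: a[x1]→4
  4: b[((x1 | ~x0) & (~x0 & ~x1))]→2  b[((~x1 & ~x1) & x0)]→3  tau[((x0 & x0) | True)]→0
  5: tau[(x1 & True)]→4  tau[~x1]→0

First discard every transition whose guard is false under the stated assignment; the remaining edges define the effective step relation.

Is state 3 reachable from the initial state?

8 transition(s) survive guard evaluation.
Layer 0: {0}
Layer 1: {2}  cumulative {0,2}
Layer 2: {3}  cumulative {0,2,3}
Reach set: {0,2,3}
Path to 3: b·tau

Answer: REACHABLE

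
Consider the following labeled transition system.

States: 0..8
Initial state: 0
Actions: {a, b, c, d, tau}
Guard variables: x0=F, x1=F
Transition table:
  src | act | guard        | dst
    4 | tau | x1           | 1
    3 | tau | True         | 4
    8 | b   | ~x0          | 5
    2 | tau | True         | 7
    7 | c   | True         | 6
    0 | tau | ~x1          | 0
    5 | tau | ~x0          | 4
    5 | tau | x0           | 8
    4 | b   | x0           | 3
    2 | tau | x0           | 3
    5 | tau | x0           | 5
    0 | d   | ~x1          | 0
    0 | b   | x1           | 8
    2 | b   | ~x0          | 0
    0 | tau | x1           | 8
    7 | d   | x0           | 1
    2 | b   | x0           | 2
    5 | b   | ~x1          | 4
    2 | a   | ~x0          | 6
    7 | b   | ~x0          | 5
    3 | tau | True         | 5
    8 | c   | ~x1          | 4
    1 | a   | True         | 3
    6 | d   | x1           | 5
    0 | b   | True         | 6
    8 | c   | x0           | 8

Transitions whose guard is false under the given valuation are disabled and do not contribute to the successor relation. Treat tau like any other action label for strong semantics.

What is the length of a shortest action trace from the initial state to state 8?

Layered search for 8:
  Layer 0: {0}
  Layer 1: {6}
8 never appears.

Answer: UNREACHABLE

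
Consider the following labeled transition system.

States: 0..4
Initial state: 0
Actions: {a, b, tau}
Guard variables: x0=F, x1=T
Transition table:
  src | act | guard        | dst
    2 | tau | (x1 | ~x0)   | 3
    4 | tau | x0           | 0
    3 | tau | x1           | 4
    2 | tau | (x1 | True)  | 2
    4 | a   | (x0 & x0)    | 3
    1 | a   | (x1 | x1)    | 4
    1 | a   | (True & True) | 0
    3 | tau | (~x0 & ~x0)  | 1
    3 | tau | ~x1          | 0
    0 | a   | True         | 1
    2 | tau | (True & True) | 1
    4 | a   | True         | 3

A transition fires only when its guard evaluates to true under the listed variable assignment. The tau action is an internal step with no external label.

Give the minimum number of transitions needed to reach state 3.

Answer: 3

Working:
Layered search for 3:
  depth 0: {0}
  depth 1: {1}
  depth 2: {4}
  depth 3: {3}
3 enters at depth 3; path a·a·a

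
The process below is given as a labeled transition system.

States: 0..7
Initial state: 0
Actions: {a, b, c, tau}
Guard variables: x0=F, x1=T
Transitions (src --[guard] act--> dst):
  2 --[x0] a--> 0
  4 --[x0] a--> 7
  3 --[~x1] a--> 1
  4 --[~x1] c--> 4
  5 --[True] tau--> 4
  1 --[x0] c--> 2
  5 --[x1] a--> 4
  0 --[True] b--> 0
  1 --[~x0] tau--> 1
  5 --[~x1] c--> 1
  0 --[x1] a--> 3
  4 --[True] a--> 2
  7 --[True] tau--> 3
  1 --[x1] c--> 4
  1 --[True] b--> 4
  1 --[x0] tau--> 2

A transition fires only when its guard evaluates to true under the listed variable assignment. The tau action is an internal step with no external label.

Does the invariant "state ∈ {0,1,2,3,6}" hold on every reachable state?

Safe = {0,1,2,3,6}
Reachable = {0,3}
  0: ok
  3: ok

Answer: INVARIANT HOLDS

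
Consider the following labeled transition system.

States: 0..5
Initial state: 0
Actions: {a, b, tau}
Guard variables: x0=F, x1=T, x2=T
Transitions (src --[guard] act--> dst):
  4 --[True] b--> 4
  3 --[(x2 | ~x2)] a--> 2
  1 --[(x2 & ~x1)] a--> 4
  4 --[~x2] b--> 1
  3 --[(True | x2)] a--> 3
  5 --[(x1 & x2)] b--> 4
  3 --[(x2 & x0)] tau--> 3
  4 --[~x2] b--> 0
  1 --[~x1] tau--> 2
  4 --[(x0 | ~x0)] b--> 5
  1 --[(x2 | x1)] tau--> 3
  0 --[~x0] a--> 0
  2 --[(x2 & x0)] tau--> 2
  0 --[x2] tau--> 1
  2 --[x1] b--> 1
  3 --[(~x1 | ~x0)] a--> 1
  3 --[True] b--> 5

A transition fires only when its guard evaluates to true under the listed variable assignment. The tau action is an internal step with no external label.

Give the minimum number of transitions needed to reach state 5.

Answer: 3

Analysis:
Layered search for 5:
  L0 = {0}
  L1 = {1}
  L2 = {3}
  L3 = {2,5}
depth(5)=3, e.g. tau·tau·b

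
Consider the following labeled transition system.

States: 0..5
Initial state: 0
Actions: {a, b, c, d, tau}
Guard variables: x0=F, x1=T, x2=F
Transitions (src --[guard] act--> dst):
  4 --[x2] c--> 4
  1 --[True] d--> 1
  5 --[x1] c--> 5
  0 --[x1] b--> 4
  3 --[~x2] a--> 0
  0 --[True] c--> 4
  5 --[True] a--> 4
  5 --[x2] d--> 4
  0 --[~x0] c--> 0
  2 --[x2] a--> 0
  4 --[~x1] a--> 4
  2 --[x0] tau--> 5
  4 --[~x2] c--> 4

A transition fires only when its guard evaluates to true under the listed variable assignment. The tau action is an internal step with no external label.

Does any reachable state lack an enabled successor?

Answer: DEADLOCK-FREE

Analysis:
Reach set: {0,4}
  0: b→4  c→0  c→4  [3 exit(s)]
  4: c→4  [1 exit(s)]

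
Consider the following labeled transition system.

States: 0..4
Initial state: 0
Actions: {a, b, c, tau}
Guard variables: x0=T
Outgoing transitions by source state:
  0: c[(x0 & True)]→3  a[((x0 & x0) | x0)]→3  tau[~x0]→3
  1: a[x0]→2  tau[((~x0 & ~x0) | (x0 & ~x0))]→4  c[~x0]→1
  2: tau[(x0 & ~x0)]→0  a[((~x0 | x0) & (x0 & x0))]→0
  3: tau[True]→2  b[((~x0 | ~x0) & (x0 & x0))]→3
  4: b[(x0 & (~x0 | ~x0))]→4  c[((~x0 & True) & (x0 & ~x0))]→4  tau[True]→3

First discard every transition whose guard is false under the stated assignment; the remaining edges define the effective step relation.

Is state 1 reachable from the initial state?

Guard filter leaves 6 enabled edge(s).
Layer 0: {0}
Layer 1: {3}  total {0,3}
Layer 2: {2}  total {0,2,3}
R = {0,2,3}

Answer: UNREACHABLE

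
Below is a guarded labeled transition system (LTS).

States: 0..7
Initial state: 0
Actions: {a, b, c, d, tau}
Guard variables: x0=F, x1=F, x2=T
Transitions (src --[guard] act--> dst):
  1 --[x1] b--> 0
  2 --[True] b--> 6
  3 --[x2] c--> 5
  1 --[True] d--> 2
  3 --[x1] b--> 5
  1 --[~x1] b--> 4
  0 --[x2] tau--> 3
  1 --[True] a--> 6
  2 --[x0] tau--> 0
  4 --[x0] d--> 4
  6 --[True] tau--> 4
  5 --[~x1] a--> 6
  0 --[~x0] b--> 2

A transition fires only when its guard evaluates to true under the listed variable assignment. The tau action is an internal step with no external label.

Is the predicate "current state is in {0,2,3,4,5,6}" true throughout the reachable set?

Answer: INVARIANT HOLDS

Working:
Inv-set: {0,2,3,4,5,6}
Reach set: {0,2,3,4,5,6}
  0: safe
  2: safe
  3: safe
  4: safe
  5: safe
  6: safe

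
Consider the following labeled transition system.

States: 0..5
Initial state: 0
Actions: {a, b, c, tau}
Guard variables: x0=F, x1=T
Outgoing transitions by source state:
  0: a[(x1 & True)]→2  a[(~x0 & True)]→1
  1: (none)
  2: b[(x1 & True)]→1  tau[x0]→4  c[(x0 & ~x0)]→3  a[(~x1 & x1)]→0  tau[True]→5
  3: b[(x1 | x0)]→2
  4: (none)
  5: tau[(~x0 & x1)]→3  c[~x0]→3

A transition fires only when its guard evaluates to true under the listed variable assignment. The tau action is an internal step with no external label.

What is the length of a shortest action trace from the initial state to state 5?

Layered search for 5:
  depth 0: {0}
  depth 1: {1,2}
  depth 2: {5}
depth(5)=2, e.g. a·tau

Answer: 2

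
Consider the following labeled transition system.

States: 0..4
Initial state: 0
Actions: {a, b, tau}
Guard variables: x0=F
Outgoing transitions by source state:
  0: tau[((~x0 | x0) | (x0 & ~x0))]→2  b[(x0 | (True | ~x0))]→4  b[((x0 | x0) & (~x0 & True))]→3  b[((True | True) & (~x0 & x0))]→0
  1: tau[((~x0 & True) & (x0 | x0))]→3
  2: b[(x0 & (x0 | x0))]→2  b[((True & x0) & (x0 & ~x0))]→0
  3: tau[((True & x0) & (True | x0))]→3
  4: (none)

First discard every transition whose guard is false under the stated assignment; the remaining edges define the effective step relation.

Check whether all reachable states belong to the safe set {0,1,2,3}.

Answer: INVARIANT VIOLATED at state 4

Analysis:
Safe = {0,1,2,3}
R = {0,2,4}
  0: safe
  2: safe
  4: ✗ unsafe
counterexample path to 4: b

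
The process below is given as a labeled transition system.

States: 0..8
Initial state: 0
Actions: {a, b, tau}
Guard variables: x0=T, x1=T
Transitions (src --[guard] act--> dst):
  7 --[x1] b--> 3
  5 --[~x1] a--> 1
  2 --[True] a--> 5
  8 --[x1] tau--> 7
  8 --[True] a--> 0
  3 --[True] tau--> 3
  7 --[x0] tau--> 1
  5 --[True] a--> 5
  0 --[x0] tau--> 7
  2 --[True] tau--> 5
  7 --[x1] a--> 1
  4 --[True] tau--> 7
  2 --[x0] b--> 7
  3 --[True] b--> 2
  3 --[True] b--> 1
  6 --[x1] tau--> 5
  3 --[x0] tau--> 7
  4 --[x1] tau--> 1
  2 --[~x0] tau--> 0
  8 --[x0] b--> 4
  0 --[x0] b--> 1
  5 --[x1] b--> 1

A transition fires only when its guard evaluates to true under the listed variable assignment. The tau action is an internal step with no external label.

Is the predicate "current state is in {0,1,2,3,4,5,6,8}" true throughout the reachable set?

Answer: INVARIANT VIOLATED at state 7

Trace:
Safe = {0,1,2,3,4,5,6,8}
Reachable = {0,1,2,3,5,7}
  0: safe
  1: safe
  2: safe
  3: safe
  5: safe
  7: VIOLATES
reach 7 via tau — violates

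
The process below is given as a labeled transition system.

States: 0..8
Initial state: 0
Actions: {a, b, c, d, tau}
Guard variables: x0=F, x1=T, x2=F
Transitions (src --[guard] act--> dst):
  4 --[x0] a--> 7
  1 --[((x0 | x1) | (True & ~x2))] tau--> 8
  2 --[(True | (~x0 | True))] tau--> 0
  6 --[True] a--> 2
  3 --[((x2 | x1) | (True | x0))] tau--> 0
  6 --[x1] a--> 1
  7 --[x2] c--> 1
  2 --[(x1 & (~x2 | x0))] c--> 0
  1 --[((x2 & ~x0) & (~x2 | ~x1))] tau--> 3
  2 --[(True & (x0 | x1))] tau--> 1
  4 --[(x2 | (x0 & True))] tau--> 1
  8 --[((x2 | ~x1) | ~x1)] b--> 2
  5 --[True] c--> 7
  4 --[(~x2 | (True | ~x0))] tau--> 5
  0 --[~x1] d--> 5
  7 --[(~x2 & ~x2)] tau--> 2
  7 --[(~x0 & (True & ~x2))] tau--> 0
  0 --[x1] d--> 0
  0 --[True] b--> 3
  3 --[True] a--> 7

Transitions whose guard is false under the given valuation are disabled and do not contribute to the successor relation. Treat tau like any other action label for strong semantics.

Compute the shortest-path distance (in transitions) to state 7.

Answer: 2

Working:
Breadth-first toward 7:
  Layer 0: {0}
  Layer 1: {3}
  Layer 2: {7}
depth(7)=2, e.g. b·a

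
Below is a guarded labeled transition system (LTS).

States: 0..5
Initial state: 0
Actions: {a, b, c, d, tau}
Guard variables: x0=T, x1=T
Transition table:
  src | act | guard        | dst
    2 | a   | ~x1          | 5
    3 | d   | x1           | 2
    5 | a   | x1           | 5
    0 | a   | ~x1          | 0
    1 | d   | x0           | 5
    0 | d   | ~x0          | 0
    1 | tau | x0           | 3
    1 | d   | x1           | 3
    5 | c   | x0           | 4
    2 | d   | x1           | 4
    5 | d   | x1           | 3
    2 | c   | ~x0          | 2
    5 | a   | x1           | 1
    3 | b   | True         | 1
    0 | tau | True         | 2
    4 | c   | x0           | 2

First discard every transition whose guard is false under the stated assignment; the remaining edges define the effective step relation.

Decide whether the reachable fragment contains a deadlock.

Reachable = {0,2,4}
  0: tau→2  [1 exit(s)]
  2: d→4  [1 exit(s)]
  4: c→2  [1 exit(s)]

Answer: DEADLOCK-FREE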